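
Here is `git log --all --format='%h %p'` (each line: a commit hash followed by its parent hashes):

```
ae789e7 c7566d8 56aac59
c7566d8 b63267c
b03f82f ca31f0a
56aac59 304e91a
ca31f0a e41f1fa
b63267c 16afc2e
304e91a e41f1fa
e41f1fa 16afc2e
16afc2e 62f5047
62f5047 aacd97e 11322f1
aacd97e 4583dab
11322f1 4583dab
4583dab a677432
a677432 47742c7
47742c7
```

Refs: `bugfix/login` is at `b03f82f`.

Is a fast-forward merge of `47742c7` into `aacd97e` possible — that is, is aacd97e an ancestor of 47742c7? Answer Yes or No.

A fast-forward from aacd97e to 47742c7 is possible iff aacd97e is an ancestor of 47742c7.
Ancestors of 47742c7: {47742c7}.
aacd97e is not among them, so fast-forward is not possible.

No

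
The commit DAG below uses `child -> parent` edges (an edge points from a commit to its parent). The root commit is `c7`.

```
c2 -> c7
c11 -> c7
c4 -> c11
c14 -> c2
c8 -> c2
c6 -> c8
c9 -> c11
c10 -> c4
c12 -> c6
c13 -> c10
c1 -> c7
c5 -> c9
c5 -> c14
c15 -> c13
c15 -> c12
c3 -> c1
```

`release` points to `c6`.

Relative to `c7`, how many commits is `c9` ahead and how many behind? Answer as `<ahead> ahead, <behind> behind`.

2 ahead, 0 behind

Reachable from c9: {c11, c7, c9}.
Reachable from c7: {c7}.
Only in c9's history (ahead): {c11, c9} — 2.
Only in c7's history (behind): {} — 0.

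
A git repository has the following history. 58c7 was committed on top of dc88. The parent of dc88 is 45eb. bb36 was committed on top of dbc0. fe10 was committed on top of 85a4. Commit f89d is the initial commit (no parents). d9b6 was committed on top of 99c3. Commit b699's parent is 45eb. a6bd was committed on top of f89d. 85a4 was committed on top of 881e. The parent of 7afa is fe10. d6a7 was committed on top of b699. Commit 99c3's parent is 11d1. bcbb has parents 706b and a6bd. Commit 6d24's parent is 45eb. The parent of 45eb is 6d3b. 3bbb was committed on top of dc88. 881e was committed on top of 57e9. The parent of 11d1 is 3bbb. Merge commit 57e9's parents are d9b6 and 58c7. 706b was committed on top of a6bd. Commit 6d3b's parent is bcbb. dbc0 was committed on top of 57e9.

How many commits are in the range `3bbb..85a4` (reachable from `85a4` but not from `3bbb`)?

7

Reachable from 85a4: {11d1, 3bbb, 45eb, 57e9, 58c7, 6d3b, 706b, 85a4, 881e, 99c3, a6bd, bcbb, d9b6, dc88, f89d}.
Reachable from 3bbb: {3bbb, 45eb, 6d3b, 706b, a6bd, bcbb, dc88, f89d}.
In 85a4's history but not 3bbb's: {11d1, 57e9, 58c7, 85a4, 881e, 99c3, d9b6} — 7 commits.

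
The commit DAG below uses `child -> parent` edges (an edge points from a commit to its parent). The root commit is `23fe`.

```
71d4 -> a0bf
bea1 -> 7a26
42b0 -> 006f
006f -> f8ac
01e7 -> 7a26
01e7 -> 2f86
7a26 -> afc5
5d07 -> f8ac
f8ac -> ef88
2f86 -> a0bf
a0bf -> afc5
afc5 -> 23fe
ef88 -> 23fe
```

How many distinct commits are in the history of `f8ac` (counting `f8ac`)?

Walking parent pointers from f8ac: reachable set = {23fe, ef88, f8ac}.
That is 3 commits.

3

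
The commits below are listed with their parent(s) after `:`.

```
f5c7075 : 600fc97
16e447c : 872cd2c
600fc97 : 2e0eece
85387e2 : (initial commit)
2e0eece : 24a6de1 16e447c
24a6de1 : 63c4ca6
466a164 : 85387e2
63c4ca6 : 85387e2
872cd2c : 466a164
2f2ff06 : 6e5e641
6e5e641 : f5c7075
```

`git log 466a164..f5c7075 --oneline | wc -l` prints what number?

Reachable from f5c7075: {16e447c, 24a6de1, 2e0eece, 466a164, 600fc97, 63c4ca6, 85387e2, 872cd2c, f5c7075}.
Reachable from 466a164: {466a164, 85387e2}.
In f5c7075's history but not 466a164's: {16e447c, 24a6de1, 2e0eece, 600fc97, 63c4ca6, 872cd2c, f5c7075} — 7 commits.

7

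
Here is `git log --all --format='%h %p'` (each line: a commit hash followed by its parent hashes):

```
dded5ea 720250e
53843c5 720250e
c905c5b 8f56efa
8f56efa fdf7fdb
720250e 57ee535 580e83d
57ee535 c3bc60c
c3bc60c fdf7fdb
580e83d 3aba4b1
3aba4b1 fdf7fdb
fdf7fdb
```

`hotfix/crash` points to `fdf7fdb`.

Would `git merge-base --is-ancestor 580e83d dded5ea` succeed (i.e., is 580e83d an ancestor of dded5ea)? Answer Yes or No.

Ancestors of dded5ea (commits reachable by following parents): {3aba4b1, 57ee535, 580e83d, 720250e, c3bc60c, dded5ea, fdf7fdb}.
580e83d is in that set, so it is an ancestor of dded5ea.

Yes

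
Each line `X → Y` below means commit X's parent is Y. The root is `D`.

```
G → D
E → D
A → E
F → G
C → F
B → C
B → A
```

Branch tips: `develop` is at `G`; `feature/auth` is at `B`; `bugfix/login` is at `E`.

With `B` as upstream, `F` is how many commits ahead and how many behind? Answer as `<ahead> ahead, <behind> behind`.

0 ahead, 4 behind

Reachable from F: {D, F, G}.
Reachable from B: {A, B, C, D, E, F, G}.
Only in F's history (ahead): {} — 0.
Only in B's history (behind): {A, B, C, E} — 4.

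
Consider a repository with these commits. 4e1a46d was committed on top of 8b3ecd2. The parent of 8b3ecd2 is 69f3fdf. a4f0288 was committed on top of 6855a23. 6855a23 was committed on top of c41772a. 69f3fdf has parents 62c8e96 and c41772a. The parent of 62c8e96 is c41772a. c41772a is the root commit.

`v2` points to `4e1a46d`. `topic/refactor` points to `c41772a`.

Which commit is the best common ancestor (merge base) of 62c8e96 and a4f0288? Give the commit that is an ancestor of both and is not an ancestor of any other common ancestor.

Ancestors of 62c8e96: {62c8e96, c41772a}.
Ancestors of a4f0288: {6855a23, a4f0288, c41772a}.
Common ancestors: {c41772a}.
The only common ancestor is c41772a, so it is the merge base.

c41772a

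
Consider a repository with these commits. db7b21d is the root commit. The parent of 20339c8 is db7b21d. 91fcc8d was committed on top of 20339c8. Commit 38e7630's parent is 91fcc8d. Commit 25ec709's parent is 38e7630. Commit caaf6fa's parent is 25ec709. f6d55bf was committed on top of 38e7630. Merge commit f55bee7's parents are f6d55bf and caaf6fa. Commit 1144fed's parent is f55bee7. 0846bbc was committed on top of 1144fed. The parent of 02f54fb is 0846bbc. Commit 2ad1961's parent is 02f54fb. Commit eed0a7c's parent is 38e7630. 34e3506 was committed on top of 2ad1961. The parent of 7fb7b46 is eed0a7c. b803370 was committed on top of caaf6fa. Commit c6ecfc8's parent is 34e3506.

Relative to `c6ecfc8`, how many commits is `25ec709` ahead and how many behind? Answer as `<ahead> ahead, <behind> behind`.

Reachable from 25ec709: {20339c8, 25ec709, 38e7630, 91fcc8d, db7b21d}.
Reachable from c6ecfc8: {02f54fb, 0846bbc, 1144fed, 20339c8, 25ec709, 2ad1961, 34e3506, 38e7630, 91fcc8d, c6ecfc8, caaf6fa, db7b21d, f55bee7, f6d55bf}.
Only in 25ec709's history (ahead): {} — 0.
Only in c6ecfc8's history (behind): {02f54fb, 0846bbc, 1144fed, 2ad1961, 34e3506, c6ecfc8, caaf6fa, f55bee7, f6d55bf} — 9.

0 ahead, 9 behind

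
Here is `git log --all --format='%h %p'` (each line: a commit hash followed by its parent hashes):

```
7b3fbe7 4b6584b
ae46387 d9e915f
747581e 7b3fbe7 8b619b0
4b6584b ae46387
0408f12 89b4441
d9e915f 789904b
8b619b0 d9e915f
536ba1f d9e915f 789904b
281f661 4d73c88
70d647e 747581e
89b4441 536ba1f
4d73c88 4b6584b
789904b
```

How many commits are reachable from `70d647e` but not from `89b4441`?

Reachable from 70d647e: {4b6584b, 70d647e, 747581e, 789904b, 7b3fbe7, 8b619b0, ae46387, d9e915f}.
Reachable from 89b4441: {536ba1f, 789904b, 89b4441, d9e915f}.
In 70d647e's history but not 89b4441's: {4b6584b, 70d647e, 747581e, 7b3fbe7, 8b619b0, ae46387} — 6 commits.

6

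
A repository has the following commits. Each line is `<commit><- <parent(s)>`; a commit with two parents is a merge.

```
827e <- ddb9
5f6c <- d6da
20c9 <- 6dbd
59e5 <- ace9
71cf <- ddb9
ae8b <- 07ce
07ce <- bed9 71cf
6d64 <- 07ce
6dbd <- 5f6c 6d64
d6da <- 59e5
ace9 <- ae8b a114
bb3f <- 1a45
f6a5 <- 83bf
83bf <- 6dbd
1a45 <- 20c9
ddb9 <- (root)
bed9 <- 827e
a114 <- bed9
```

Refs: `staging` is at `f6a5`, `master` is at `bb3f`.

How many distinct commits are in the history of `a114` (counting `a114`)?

Walking parent pointers from a114: reachable set = {827e, a114, bed9, ddb9}.
That is 4 commits.

4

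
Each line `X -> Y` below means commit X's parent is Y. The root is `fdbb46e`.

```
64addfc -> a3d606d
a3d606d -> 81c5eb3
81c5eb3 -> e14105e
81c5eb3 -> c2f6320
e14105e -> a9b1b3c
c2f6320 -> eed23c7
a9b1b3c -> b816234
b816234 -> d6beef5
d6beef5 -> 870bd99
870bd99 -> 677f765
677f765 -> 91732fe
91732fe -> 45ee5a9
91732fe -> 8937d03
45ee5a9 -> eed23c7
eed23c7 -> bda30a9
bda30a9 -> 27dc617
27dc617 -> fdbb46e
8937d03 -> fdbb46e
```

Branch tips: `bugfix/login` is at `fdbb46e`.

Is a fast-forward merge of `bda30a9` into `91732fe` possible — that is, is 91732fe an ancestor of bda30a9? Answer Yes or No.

A fast-forward from 91732fe to bda30a9 is possible iff 91732fe is an ancestor of bda30a9.
Ancestors of bda30a9: {27dc617, bda30a9, fdbb46e}.
91732fe is not among them, so fast-forward is not possible.

No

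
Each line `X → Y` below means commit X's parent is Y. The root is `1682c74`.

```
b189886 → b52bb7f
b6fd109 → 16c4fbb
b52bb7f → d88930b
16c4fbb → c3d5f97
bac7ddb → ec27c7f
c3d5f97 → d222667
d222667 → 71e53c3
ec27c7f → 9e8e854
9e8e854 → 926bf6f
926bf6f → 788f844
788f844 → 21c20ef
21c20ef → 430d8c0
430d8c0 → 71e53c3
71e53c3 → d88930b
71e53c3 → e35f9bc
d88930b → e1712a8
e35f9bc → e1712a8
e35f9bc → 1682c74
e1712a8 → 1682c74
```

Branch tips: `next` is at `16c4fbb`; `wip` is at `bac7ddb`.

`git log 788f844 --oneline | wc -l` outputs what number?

Walking parent pointers from 788f844: reachable set = {1682c74, 21c20ef, 430d8c0, 71e53c3, 788f844, d88930b, e1712a8, e35f9bc}.
That is 8 commits.

8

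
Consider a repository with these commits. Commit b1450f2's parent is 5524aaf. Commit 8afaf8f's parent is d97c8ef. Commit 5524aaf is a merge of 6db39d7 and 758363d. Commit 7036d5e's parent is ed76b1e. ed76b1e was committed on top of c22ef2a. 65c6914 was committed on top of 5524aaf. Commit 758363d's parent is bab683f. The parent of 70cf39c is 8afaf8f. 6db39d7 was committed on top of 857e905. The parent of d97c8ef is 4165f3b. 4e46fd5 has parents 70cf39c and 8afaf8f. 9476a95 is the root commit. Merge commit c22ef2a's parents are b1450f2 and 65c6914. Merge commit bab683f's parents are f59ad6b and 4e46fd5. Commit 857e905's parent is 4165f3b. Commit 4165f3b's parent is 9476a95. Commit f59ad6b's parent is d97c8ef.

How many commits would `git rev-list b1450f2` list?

13

Walking parent pointers from b1450f2: reachable set = {4165f3b, 4e46fd5, 5524aaf, 6db39d7, 70cf39c, 758363d, 857e905, 8afaf8f, 9476a95, b1450f2, bab683f, d97c8ef, f59ad6b}.
That is 13 commits.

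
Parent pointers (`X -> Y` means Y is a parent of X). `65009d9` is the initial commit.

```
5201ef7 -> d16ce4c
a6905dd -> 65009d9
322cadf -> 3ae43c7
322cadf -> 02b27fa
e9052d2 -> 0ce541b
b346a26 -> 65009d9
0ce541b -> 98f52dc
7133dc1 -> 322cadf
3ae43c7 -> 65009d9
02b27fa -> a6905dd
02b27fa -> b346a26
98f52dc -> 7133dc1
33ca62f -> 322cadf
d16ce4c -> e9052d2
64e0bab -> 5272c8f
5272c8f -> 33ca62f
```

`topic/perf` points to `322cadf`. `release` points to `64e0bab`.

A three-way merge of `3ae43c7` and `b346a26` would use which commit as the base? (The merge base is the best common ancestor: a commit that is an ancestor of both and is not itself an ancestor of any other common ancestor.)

Ancestors of 3ae43c7: {3ae43c7, 65009d9}.
Ancestors of b346a26: {65009d9, b346a26}.
Common ancestors: {65009d9}.
The only common ancestor is 65009d9, so it is the merge base.

65009d9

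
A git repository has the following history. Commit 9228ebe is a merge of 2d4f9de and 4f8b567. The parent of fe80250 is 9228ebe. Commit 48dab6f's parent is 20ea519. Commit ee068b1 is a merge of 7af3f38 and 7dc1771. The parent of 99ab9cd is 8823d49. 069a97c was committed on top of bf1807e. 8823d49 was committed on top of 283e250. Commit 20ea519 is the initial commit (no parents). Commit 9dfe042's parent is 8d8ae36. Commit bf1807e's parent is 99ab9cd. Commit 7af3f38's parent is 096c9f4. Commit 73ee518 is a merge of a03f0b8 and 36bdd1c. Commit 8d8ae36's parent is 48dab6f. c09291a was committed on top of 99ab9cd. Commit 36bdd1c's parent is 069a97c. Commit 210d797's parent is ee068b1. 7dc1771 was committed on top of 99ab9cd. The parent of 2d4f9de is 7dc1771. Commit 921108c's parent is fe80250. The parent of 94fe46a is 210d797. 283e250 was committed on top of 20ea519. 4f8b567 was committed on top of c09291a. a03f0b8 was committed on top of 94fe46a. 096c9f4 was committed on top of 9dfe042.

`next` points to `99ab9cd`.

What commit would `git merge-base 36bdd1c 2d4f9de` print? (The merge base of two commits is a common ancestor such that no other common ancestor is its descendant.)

99ab9cd

Ancestors of 36bdd1c: {069a97c, 20ea519, 283e250, 36bdd1c, 8823d49, 99ab9cd, bf1807e}.
Ancestors of 2d4f9de: {20ea519, 283e250, 2d4f9de, 7dc1771, 8823d49, 99ab9cd}.
Common ancestors: {20ea519, 283e250, 8823d49, 99ab9cd}.
Among these, 99ab9cd is not an ancestor of any other common ancestor — it is the merge base.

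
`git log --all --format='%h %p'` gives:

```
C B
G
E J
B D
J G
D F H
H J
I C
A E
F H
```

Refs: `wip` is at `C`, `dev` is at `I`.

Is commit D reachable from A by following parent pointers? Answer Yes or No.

No

Ancestors of A: {A, E, G, J}.
D is not in that set, so it is not an ancestor of A.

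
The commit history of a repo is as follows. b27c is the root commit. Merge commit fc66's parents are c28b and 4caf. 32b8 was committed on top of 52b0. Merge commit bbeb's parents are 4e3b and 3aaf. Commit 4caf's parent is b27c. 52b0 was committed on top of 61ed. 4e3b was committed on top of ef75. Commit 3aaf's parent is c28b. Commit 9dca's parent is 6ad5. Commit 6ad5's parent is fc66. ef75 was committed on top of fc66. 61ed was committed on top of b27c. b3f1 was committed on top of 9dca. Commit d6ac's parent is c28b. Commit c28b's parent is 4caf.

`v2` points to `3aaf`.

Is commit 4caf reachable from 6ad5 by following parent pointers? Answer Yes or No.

Ancestors of 6ad5 (commits reachable by following parents): {4caf, 6ad5, b27c, c28b, fc66}.
4caf is in that set, so it is an ancestor of 6ad5.

Yes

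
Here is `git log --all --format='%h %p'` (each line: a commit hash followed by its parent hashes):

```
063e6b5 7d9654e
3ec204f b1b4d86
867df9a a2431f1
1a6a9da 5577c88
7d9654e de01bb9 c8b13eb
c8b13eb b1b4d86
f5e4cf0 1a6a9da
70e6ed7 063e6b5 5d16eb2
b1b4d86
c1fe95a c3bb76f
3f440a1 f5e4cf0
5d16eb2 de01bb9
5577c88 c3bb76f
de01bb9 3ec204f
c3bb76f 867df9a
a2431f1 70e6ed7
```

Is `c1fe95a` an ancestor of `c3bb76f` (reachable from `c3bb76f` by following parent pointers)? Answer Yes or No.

Ancestors of c3bb76f: {063e6b5, 3ec204f, 5d16eb2, 70e6ed7, 7d9654e, 867df9a, a2431f1, b1b4d86, c3bb76f, c8b13eb, de01bb9}.
c1fe95a is not in that set, so it is not an ancestor of c3bb76f.

No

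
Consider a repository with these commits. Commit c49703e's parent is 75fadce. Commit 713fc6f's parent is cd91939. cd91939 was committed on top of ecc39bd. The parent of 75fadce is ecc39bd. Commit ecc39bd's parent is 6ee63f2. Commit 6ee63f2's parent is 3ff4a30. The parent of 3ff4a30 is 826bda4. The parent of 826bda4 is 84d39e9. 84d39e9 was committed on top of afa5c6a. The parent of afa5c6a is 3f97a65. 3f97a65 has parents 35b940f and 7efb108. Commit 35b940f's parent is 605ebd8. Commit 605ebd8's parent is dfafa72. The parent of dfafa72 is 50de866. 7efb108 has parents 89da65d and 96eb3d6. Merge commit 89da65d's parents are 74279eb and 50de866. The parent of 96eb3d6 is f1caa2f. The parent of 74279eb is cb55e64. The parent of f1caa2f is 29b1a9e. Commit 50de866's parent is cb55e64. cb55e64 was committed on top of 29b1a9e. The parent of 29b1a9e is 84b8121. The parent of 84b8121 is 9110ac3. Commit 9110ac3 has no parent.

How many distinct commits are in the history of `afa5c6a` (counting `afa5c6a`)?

15

Walking parent pointers from afa5c6a: reachable set = {29b1a9e, 35b940f, 3f97a65, 50de866, 605ebd8, 74279eb, 7efb108, 84b8121, 89da65d, 9110ac3, 96eb3d6, afa5c6a, cb55e64, dfafa72, f1caa2f}.
That is 15 commits.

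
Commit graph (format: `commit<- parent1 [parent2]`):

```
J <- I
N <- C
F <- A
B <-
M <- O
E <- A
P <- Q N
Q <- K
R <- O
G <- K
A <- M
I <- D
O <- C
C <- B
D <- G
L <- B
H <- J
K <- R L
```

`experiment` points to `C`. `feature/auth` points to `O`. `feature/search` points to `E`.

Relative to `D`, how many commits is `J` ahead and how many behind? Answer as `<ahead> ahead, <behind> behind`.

Reachable from J: {B, C, D, G, I, J, K, L, O, R}.
Reachable from D: {B, C, D, G, K, L, O, R}.
Only in J's history (ahead): {I, J} — 2.
Only in D's history (behind): {} — 0.

2 ahead, 0 behind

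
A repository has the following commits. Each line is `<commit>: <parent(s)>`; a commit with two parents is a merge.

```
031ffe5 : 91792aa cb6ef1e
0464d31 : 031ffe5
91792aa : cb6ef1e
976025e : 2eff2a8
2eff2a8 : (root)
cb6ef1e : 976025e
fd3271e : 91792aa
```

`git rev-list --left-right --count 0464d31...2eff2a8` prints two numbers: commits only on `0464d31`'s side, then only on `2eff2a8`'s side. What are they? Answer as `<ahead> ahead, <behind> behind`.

Reachable from 0464d31: {031ffe5, 0464d31, 2eff2a8, 91792aa, 976025e, cb6ef1e}.
Reachable from 2eff2a8: {2eff2a8}.
Only in 0464d31's history (ahead): {031ffe5, 0464d31, 91792aa, 976025e, cb6ef1e} — 5.
Only in 2eff2a8's history (behind): {} — 0.

5 ahead, 0 behind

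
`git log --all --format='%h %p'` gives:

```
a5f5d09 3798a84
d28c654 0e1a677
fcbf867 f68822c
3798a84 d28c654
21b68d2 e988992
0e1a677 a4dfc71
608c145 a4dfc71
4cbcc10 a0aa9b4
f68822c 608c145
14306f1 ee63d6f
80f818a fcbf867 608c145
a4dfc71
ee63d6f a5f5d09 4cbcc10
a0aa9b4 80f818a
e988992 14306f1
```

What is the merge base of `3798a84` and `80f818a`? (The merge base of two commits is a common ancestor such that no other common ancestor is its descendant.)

a4dfc71

Ancestors of 3798a84: {0e1a677, 3798a84, a4dfc71, d28c654}.
Ancestors of 80f818a: {608c145, 80f818a, a4dfc71, f68822c, fcbf867}.
Common ancestors: {a4dfc71}.
The only common ancestor is a4dfc71, so it is the merge base.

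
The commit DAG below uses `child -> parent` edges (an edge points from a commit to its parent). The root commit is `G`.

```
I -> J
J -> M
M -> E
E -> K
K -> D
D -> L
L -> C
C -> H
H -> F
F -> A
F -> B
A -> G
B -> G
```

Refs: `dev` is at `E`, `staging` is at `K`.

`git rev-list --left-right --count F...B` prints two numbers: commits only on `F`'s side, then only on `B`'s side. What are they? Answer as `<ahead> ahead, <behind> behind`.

2 ahead, 0 behind

Reachable from F: {A, B, F, G}.
Reachable from B: {B, G}.
Only in F's history (ahead): {A, F} — 2.
Only in B's history (behind): {} — 0.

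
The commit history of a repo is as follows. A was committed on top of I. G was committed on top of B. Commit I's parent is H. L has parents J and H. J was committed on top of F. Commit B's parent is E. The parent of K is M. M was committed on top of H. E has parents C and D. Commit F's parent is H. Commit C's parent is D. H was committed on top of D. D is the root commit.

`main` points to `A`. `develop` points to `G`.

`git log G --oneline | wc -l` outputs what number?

Walking parent pointers from G: reachable set = {B, C, D, E, G}.
That is 5 commits.

5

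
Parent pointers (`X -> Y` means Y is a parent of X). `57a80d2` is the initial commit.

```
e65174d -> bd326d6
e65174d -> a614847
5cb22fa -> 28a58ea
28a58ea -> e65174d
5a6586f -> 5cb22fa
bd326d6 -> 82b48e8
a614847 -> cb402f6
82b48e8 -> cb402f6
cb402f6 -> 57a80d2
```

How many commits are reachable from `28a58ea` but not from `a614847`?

Reachable from 28a58ea: {28a58ea, 57a80d2, 82b48e8, a614847, bd326d6, cb402f6, e65174d}.
Reachable from a614847: {57a80d2, a614847, cb402f6}.
In 28a58ea's history but not a614847's: {28a58ea, 82b48e8, bd326d6, e65174d} — 4 commits.

4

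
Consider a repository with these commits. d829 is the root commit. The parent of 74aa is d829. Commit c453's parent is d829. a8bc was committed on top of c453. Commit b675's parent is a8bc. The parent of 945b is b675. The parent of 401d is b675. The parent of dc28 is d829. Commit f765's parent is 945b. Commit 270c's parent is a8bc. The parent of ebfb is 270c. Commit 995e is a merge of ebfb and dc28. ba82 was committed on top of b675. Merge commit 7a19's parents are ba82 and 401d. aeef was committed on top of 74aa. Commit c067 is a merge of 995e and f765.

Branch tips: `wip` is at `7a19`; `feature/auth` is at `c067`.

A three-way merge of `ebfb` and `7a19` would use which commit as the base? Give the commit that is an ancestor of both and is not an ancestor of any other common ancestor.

a8bc

Ancestors of ebfb: {270c, a8bc, c453, d829, ebfb}.
Ancestors of 7a19: {401d, 7a19, a8bc, b675, ba82, c453, d829}.
Common ancestors: {a8bc, c453, d829}.
Among these, a8bc is not an ancestor of any other common ancestor — it is the merge base.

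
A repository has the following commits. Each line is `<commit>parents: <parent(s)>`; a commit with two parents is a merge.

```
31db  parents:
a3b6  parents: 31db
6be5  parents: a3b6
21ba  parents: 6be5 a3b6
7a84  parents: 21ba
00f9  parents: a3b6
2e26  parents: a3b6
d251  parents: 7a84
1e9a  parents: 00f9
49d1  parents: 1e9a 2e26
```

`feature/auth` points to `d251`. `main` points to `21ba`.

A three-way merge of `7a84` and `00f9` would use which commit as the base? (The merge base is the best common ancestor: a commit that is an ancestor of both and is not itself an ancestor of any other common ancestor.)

a3b6

Ancestors of 7a84: {21ba, 31db, 6be5, 7a84, a3b6}.
Ancestors of 00f9: {00f9, 31db, a3b6}.
Common ancestors: {31db, a3b6}.
Among these, a3b6 is not an ancestor of any other common ancestor — it is the merge base.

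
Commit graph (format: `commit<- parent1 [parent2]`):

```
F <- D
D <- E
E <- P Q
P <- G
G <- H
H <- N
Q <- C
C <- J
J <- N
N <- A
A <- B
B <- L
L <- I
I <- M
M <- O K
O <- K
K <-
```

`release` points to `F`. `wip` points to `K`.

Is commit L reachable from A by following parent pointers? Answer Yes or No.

Ancestors of A (commits reachable by following parents): {A, B, I, K, L, M, O}.
L is in that set, so it is an ancestor of A.

Yes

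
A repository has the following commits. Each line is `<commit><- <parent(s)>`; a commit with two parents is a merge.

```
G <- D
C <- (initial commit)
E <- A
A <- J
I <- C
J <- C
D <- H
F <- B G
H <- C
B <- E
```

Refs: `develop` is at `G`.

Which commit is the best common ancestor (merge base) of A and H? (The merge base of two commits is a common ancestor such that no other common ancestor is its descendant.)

C

Ancestors of A: {A, C, J}.
Ancestors of H: {C, H}.
Common ancestors: {C}.
The only common ancestor is C, so it is the merge base.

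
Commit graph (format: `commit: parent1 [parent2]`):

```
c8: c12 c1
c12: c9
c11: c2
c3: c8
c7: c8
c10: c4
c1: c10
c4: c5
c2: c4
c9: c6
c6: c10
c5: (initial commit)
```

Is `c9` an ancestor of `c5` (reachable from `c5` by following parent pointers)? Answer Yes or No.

No

Ancestors of c5: {c5}.
c9 is not in that set, so it is not an ancestor of c5.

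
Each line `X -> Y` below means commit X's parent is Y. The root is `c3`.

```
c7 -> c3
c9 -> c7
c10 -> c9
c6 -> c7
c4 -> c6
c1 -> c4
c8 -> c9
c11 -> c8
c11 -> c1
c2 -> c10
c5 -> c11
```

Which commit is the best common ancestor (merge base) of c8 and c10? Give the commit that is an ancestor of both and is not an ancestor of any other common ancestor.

c9

Ancestors of c8: {c3, c7, c8, c9}.
Ancestors of c10: {c10, c3, c7, c9}.
Common ancestors: {c3, c7, c9}.
Among these, c9 is not an ancestor of any other common ancestor — it is the merge base.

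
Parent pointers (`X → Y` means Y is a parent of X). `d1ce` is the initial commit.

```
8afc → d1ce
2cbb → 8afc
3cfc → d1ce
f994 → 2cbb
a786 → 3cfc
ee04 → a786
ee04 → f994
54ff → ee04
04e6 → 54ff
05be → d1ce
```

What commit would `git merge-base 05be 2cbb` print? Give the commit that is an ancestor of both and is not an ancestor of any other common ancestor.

Ancestors of 05be: {05be, d1ce}.
Ancestors of 2cbb: {2cbb, 8afc, d1ce}.
Common ancestors: {d1ce}.
The only common ancestor is d1ce, so it is the merge base.

d1ce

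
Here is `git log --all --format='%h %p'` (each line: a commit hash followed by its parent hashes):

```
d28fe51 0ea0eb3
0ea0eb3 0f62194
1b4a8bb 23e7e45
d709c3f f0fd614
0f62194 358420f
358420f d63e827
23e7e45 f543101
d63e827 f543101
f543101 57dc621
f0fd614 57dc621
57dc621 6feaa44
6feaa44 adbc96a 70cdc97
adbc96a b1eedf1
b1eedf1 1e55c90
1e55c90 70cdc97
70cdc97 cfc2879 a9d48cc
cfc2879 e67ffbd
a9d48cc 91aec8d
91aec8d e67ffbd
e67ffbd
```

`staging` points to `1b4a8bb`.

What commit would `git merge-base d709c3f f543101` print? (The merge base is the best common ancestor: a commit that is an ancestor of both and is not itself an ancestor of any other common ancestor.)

Ancestors of d709c3f: {1e55c90, 57dc621, 6feaa44, 70cdc97, 91aec8d, a9d48cc, adbc96a, b1eedf1, cfc2879, d709c3f, e67ffbd, f0fd614}.
Ancestors of f543101: {1e55c90, 57dc621, 6feaa44, 70cdc97, 91aec8d, a9d48cc, adbc96a, b1eedf1, cfc2879, e67ffbd, f543101}.
Common ancestors: {1e55c90, 57dc621, 6feaa44, 70cdc97, 91aec8d, a9d48cc, adbc96a, b1eedf1, cfc2879, e67ffbd}.
Among these, 57dc621 is not an ancestor of any other common ancestor — it is the merge base.

57dc621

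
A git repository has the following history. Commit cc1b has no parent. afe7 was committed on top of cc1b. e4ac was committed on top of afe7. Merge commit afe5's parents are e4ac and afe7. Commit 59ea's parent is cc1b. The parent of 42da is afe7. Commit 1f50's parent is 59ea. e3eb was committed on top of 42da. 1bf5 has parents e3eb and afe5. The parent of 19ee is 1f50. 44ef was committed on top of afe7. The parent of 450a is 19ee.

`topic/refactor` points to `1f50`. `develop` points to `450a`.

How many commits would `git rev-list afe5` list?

Walking parent pointers from afe5: reachable set = {afe5, afe7, cc1b, e4ac}.
That is 4 commits.

4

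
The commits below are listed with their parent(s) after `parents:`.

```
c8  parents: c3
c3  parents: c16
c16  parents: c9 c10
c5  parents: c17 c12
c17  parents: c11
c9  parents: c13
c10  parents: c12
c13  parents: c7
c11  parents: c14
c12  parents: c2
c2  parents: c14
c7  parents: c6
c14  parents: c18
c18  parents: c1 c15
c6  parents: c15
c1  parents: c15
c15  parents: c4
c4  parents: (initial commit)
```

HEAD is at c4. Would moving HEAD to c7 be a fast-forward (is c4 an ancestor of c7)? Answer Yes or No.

A fast-forward from c4 to c7 is possible iff c4 is an ancestor of c7.
Ancestors of c7: {c15, c4, c6, c7}.
c4 is among them, so fast-forward is possible.

Yes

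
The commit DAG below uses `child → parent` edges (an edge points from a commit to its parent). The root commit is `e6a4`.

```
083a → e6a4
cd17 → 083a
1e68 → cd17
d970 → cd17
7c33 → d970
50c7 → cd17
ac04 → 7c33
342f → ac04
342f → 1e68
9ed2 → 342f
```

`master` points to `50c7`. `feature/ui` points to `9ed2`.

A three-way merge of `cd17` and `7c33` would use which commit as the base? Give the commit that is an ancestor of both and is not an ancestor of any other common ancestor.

Ancestors of cd17: {083a, cd17, e6a4}.
Ancestors of 7c33: {083a, 7c33, cd17, d970, e6a4}.
Common ancestors: {083a, cd17, e6a4}.
Among these, cd17 is not an ancestor of any other common ancestor — it is the merge base.

cd17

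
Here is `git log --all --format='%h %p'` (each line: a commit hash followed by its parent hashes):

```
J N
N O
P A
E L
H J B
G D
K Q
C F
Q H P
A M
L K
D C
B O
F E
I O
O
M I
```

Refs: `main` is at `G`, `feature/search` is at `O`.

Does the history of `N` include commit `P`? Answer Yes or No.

Ancestors of N: {N, O}.
P is not in that set, so it is not an ancestor of N.

No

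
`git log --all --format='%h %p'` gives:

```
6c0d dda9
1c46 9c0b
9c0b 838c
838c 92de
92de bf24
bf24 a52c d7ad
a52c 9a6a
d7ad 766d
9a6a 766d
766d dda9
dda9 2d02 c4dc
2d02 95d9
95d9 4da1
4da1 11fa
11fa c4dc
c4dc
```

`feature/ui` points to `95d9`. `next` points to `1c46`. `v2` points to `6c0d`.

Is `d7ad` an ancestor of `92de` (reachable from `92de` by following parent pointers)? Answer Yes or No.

Ancestors of 92de (commits reachable by following parents): {11fa, 2d02, 4da1, 766d, 92de, 95d9, 9a6a, a52c, bf24, c4dc, d7ad, dda9}.
d7ad is in that set, so it is an ancestor of 92de.

Yes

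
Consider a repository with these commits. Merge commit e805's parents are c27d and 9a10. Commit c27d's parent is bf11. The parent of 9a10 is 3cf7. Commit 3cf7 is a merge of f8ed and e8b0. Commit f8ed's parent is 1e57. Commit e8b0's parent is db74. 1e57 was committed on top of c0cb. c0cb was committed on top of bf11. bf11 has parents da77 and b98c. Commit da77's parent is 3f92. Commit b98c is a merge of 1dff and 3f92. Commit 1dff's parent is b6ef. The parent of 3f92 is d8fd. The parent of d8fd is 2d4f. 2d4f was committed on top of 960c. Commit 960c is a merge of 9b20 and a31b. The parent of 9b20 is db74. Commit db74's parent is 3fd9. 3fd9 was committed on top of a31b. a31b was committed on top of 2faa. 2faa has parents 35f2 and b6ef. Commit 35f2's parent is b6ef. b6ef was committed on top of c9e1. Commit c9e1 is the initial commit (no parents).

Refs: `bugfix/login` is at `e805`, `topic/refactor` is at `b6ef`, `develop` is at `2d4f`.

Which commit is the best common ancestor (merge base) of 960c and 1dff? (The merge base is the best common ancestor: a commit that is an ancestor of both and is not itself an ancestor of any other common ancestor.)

b6ef

Ancestors of 960c: {2faa, 35f2, 3fd9, 960c, 9b20, a31b, b6ef, c9e1, db74}.
Ancestors of 1dff: {1dff, b6ef, c9e1}.
Common ancestors: {b6ef, c9e1}.
Among these, b6ef is not an ancestor of any other common ancestor — it is the merge base.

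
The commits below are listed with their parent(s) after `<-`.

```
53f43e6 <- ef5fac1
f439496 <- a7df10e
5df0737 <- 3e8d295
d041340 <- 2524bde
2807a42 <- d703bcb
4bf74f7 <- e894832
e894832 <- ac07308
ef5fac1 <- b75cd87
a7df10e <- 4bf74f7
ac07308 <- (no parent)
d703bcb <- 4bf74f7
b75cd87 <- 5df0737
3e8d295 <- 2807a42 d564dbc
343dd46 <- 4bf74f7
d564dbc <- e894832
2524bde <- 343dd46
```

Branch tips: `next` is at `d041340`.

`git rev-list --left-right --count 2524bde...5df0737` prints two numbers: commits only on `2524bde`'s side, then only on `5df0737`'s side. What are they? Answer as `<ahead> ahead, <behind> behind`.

2 ahead, 5 behind

Reachable from 2524bde: {2524bde, 343dd46, 4bf74f7, ac07308, e894832}.
Reachable from 5df0737: {2807a42, 3e8d295, 4bf74f7, 5df0737, ac07308, d564dbc, d703bcb, e894832}.
Only in 2524bde's history (ahead): {2524bde, 343dd46} — 2.
Only in 5df0737's history (behind): {2807a42, 3e8d295, 5df0737, d564dbc, d703bcb} — 5.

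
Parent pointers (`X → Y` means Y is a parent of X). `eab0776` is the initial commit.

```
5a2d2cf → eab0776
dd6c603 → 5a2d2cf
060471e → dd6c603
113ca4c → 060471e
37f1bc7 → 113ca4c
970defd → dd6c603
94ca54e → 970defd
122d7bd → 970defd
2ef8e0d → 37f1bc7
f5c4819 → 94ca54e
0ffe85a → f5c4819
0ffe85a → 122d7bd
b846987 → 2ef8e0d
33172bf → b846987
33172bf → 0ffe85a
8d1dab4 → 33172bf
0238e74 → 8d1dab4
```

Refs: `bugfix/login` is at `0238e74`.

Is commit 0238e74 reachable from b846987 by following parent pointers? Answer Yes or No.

No

Ancestors of b846987: {060471e, 113ca4c, 2ef8e0d, 37f1bc7, 5a2d2cf, b846987, dd6c603, eab0776}.
0238e74 is not in that set, so it is not an ancestor of b846987.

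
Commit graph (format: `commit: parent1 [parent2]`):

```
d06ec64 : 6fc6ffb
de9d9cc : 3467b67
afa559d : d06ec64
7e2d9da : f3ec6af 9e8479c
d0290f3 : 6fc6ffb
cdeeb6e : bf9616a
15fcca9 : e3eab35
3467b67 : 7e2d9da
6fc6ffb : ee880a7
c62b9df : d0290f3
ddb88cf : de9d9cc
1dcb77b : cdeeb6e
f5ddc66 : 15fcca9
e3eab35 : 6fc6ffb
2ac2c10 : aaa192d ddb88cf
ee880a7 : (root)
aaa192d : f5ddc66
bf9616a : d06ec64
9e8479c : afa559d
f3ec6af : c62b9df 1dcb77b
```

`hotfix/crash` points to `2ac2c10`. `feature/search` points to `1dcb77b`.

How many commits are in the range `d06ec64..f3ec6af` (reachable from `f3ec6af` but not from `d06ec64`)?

6

Reachable from f3ec6af: {1dcb77b, 6fc6ffb, bf9616a, c62b9df, cdeeb6e, d0290f3, d06ec64, ee880a7, f3ec6af}.
Reachable from d06ec64: {6fc6ffb, d06ec64, ee880a7}.
In f3ec6af's history but not d06ec64's: {1dcb77b, bf9616a, c62b9df, cdeeb6e, d0290f3, f3ec6af} — 6 commits.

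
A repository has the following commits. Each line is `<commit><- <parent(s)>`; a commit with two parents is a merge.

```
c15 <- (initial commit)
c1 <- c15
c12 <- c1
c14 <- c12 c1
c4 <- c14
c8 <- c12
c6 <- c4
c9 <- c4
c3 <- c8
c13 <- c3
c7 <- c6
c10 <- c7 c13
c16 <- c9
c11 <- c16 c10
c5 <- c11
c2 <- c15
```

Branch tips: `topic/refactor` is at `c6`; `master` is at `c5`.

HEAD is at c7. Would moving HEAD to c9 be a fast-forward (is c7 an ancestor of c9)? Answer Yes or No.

A fast-forward from c7 to c9 is possible iff c7 is an ancestor of c9.
Ancestors of c9: {c1, c12, c14, c15, c4, c9}.
c7 is not among them, so fast-forward is not possible.

No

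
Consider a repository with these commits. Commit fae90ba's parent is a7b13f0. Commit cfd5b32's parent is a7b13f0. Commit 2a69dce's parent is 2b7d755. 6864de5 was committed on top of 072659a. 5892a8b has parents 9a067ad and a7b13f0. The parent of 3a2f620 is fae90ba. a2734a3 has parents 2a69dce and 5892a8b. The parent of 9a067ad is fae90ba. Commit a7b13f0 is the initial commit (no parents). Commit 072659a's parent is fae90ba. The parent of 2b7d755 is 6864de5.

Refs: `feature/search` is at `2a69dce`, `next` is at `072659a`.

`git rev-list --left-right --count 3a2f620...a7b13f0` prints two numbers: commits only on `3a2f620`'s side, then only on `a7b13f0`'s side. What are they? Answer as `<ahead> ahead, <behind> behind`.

Reachable from 3a2f620: {3a2f620, a7b13f0, fae90ba}.
Reachable from a7b13f0: {a7b13f0}.
Only in 3a2f620's history (ahead): {3a2f620, fae90ba} — 2.
Only in a7b13f0's history (behind): {} — 0.

2 ahead, 0 behind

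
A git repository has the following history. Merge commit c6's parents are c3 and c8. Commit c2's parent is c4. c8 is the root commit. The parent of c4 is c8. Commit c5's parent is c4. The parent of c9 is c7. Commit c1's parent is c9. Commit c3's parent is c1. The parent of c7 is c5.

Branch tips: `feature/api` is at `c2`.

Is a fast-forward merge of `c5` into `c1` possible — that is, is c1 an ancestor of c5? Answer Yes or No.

No

A fast-forward from c1 to c5 is possible iff c1 is an ancestor of c5.
Ancestors of c5: {c4, c5, c8}.
c1 is not among them, so fast-forward is not possible.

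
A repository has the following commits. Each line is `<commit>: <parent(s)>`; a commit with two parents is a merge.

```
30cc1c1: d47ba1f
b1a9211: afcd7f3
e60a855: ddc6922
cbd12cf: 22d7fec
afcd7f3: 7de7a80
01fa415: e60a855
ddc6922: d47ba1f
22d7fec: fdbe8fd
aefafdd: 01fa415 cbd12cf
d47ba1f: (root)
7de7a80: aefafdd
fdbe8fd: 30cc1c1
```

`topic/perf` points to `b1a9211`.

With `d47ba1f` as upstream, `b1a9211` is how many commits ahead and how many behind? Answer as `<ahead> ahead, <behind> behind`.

Reachable from b1a9211: {01fa415, 22d7fec, 30cc1c1, 7de7a80, aefafdd, afcd7f3, b1a9211, cbd12cf, d47ba1f, ddc6922, e60a855, fdbe8fd}.
Reachable from d47ba1f: {d47ba1f}.
Only in b1a9211's history (ahead): {01fa415, 22d7fec, 30cc1c1, 7de7a80, aefafdd, afcd7f3, b1a9211, cbd12cf, ddc6922, e60a855, fdbe8fd} — 11.
Only in d47ba1f's history (behind): {} — 0.

11 ahead, 0 behind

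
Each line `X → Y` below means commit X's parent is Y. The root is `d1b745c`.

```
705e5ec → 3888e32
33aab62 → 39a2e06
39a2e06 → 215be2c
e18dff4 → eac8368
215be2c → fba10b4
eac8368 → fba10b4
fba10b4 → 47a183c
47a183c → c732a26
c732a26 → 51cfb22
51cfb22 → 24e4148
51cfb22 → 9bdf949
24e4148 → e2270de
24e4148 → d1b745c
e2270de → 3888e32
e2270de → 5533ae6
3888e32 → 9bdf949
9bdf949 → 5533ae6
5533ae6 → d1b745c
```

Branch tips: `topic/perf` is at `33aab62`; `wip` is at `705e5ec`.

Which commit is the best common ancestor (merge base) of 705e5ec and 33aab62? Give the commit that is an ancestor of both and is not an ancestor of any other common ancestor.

3888e32

Ancestors of 705e5ec: {3888e32, 5533ae6, 705e5ec, 9bdf949, d1b745c}.
Ancestors of 33aab62: {215be2c, 24e4148, 33aab62, 3888e32, 39a2e06, 47a183c, 51cfb22, 5533ae6, 9bdf949, c732a26, d1b745c, e2270de, fba10b4}.
Common ancestors: {3888e32, 5533ae6, 9bdf949, d1b745c}.
Among these, 3888e32 is not an ancestor of any other common ancestor — it is the merge base.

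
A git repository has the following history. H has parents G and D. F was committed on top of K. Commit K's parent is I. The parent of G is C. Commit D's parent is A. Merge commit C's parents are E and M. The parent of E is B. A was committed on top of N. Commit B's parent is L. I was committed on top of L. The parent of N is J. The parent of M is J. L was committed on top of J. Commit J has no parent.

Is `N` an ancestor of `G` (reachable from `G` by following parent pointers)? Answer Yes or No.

Ancestors of G: {B, C, E, G, J, L, M}.
N is not in that set, so it is not an ancestor of G.

No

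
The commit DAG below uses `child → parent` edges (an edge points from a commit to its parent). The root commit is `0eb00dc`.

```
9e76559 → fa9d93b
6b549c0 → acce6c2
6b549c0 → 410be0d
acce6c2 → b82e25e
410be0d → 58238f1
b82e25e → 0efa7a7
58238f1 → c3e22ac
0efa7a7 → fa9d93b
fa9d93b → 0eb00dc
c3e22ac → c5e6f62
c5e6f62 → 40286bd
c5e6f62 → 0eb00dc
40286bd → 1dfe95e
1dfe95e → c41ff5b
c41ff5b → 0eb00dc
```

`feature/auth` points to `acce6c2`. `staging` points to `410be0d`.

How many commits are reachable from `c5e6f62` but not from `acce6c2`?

Reachable from c5e6f62: {0eb00dc, 1dfe95e, 40286bd, c41ff5b, c5e6f62}.
Reachable from acce6c2: {0eb00dc, 0efa7a7, acce6c2, b82e25e, fa9d93b}.
In c5e6f62's history but not acce6c2's: {1dfe95e, 40286bd, c41ff5b, c5e6f62} — 4 commits.

4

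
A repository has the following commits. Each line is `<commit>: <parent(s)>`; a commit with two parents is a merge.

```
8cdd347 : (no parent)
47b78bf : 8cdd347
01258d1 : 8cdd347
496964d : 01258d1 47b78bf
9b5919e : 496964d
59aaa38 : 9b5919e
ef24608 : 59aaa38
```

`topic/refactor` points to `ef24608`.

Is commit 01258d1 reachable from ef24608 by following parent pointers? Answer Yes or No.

Yes

Ancestors of ef24608 (commits reachable by following parents): {01258d1, 47b78bf, 496964d, 59aaa38, 8cdd347, 9b5919e, ef24608}.
01258d1 is in that set, so it is an ancestor of ef24608.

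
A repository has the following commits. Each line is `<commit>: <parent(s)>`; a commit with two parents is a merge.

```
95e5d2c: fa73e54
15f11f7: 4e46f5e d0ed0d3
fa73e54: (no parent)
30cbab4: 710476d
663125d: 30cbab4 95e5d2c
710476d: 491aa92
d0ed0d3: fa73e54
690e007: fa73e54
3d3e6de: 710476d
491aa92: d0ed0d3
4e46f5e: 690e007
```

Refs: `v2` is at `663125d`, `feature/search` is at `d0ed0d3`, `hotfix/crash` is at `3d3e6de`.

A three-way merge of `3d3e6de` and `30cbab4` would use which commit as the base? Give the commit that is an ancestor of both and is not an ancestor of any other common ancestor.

Ancestors of 3d3e6de: {3d3e6de, 491aa92, 710476d, d0ed0d3, fa73e54}.
Ancestors of 30cbab4: {30cbab4, 491aa92, 710476d, d0ed0d3, fa73e54}.
Common ancestors: {491aa92, 710476d, d0ed0d3, fa73e54}.
Among these, 710476d is not an ancestor of any other common ancestor — it is the merge base.

710476d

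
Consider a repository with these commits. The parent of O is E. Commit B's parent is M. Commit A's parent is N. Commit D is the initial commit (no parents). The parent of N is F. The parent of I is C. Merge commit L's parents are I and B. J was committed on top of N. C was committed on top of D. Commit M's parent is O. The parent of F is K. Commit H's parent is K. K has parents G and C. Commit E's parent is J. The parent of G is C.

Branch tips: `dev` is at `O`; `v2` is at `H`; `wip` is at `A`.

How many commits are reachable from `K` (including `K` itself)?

4

Walking parent pointers from K: reachable set = {C, D, G, K}.
That is 4 commits.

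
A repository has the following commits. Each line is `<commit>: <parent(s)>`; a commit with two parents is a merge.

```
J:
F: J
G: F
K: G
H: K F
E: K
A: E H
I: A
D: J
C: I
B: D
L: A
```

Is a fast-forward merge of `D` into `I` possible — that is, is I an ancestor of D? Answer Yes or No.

A fast-forward from I to D is possible iff I is an ancestor of D.
Ancestors of D: {D, J}.
I is not among them, so fast-forward is not possible.

No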